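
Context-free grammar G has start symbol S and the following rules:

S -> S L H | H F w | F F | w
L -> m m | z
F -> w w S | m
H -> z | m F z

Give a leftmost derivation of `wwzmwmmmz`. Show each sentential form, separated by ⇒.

S ⇒ SLH   [S -> S L H]
SLH ⇒ FFLH   [S -> F F]
FFLH ⇒ wwSFLH   [F -> w w S]
wwSFLH ⇒ wwHFwFLH   [S -> H F w]
wwHFwFLH ⇒ wwzFwFLH   [H -> z]
wwzFwFLH ⇒ wwzmwFLH   [F -> m]
wwzmwFLH ⇒ wwzmwmLH   [F -> m]
wwzmwmLH ⇒ wwzmwmmmH   [L -> m m]
wwzmwmmmH ⇒ wwzmwmmmz   [H -> z]

S ⇒ SLH ⇒ FFLH ⇒ wwSFLH ⇒ wwHFwFLH ⇒ wwzFwFLH ⇒ wwzmwFLH ⇒ wwzmwmLH ⇒ wwzmwmmmH ⇒ wwzmwmmmz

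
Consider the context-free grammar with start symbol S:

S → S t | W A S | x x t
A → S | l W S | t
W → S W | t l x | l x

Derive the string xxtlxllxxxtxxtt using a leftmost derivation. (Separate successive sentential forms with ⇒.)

S ⇒ St   [S → S t]
St ⇒ WASt   [S → W A S]
WASt ⇒ SWASt   [W → S W]
SWASt ⇒ xxtWASt   [S → x x t]
xxtWASt ⇒ xxtlxASt   [W → l x]
xxtlxASt ⇒ xxtlxlWSSt   [A → l W S]
xxtlxlWSSt ⇒ xxtlxllxSSt   [W → l x]
xxtlxllxSSt ⇒ xxtlxllxxxtSt   [S → x x t]
xxtlxllxxxtSt ⇒ xxtlxllxxxtxxtt   [S → x x t]

S⇒St⇒WASt⇒SWASt⇒xxtWASt⇒xxtlxASt⇒xxtlxlWSSt⇒xxtlxllxSSt⇒xxtlxllxxxtSt⇒xxtlxllxxxtxxtt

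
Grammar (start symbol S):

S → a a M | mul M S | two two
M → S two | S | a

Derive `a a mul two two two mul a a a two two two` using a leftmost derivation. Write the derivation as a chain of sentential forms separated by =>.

S => a a M => a a S two => a a mul M S two => a a mul S two S two => a a mul two two two S two => a a mul two two two mul M S two => a a mul two two two mul a S two => a a mul two two two mul a a a M two => a a mul two two two mul a a a S two => a a mul two two two mul a a a two two two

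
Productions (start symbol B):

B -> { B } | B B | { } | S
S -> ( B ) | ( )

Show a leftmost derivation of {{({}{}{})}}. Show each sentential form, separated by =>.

B => {B} => {{B}} => {{S}} => {{(B)}} => {{(BB)}} => {{(BBB)}} => {{({}BB)}} => {{({}{}B)}} => {{({}{}{})}}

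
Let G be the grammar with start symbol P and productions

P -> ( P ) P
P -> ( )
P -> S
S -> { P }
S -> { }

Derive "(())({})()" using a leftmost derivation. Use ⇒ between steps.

P ⇒ (P)P ⇒ (())P ⇒ (())(P)P ⇒ (())(S)P ⇒ (())({})P ⇒ (())({})()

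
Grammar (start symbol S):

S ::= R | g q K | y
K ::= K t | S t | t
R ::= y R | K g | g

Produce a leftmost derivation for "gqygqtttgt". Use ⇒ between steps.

S ⇒ gqK   [S ::= g q K]
gqK ⇒ gqSt   [K ::= S t]
gqSt ⇒ gqRt   [S ::= R]
gqRt ⇒ gqyRt   [R ::= y R]
gqyRt ⇒ gqyKgt   [R ::= K g]
gqyKgt ⇒ gqyKtgt   [K ::= K t]
gqyKtgt ⇒ gqySttgt   [K ::= S t]
gqySttgt ⇒ gqygqKttgt   [S ::= g q K]
gqygqKttgt ⇒ gqygqtttgt   [K ::= t]

S⇒gqK⇒gqSt⇒gqRt⇒gqyRt⇒gqyKgt⇒gqyKtgt⇒gqySttgt⇒gqygqKttgt⇒gqygqtttgt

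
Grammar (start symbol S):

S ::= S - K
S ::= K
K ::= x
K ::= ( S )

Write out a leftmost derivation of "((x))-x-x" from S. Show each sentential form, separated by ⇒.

S ⇒ S-K   [S ::= S - K]
S-K ⇒ S-K-K   [S ::= S - K]
S-K-K ⇒ K-K-K   [S ::= K]
K-K-K ⇒ (S)-K-K   [K ::= ( S )]
(S)-K-K ⇒ (K)-K-K   [S ::= K]
(K)-K-K ⇒ ((S))-K-K   [K ::= ( S )]
((S))-K-K ⇒ ((K))-K-K   [S ::= K]
((K))-K-K ⇒ ((x))-K-K   [K ::= x]
((x))-K-K ⇒ ((x))-x-K   [K ::= x]
((x))-x-K ⇒ ((x))-x-x   [K ::= x]

S ⇒ S-K ⇒ S-K-K ⇒ K-K-K ⇒ (S)-K-K ⇒ (K)-K-K ⇒ ((S))-K-K ⇒ ((K))-K-K ⇒ ((x))-K-K ⇒ ((x))-x-K ⇒ ((x))-x-x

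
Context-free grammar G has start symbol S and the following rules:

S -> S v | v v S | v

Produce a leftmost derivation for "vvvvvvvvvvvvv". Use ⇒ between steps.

S ⇒ vvS   [S -> v v S]
vvS ⇒ vvSv   [S -> S v]
vvSv ⇒ vvSvv   [S -> S v]
vvSvv ⇒ vvSvvv   [S -> S v]
vvSvvv ⇒ vvvvSvvv   [S -> v v S]
vvvvSvvv ⇒ vvvvSvvvv   [S -> S v]
vvvvSvvvv ⇒ vvvvvvSvvvv   [S -> v v S]
vvvvvvSvvvv ⇒ vvvvvvvvSvvvv   [S -> v v S]
vvvvvvvvSvvvv ⇒ vvvvvvvvvvvvv   [S -> v]

S ⇒ vvS ⇒ vvSv ⇒ vvSvv ⇒ vvSvvv ⇒ vvvvSvvv ⇒ vvvvSvvvv ⇒ vvvvvvSvvvv ⇒ vvvvvvvvSvvvv ⇒ vvvvvvvvvvvvv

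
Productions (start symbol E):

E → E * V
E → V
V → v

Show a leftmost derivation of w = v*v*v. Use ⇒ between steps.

E ⇒ E*V   [E → E * V]
E*V ⇒ E*V*V   [E → E * V]
E*V*V ⇒ V*V*V   [E → V]
V*V*V ⇒ v*V*V   [V → v]
v*V*V ⇒ v*v*V   [V → v]
v*v*V ⇒ v*v*v   [V → v]

E ⇒ E*V ⇒ E*V*V ⇒ V*V*V ⇒ v*V*V ⇒ v*v*V ⇒ v*v*v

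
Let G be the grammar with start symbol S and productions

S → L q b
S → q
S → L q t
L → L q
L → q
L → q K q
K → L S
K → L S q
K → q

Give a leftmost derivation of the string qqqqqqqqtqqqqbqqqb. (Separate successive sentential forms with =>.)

S => Lqb   [S → L q b]
Lqb => qKqqb   [L → q K q]
qKqqb => qLSqqqb   [K → L S q]
qLSqqqb => qqKqSqqqb   [L → q K q]
qqKqSqqqb => qqLSqqSqqqb   [K → L S q]
qqLSqqSqqqb => qqLqSqqSqqqb   [L → L q]
qqLqSqqSqqqb => qqqKqqSqqSqqqb   [L → q K q]
qqqKqqSqqSqqqb => qqqqqqSqqSqqqb   [K → q]
qqqqqqSqqSqqqb => qqqqqqLqtqqSqqqb   [S → L q t]
qqqqqqLqtqqSqqqb => qqqqqqqqtqqSqqqb   [L → q]
qqqqqqqqtqqSqqqb => qqqqqqqqtqqLqbqqqb   [S → L q b]
qqqqqqqqtqqLqbqqqb => qqqqqqqqtqqqqbqqqb   [L → q]

S => Lqb => qKqqb => qLSqqqb => qqKqSqqqb => qqLSqqSqqqb => qqLqSqqSqqqb => qqqKqqSqqSqqqb => qqqqqqSqqSqqqb => qqqqqqLqtqqSqqqb => qqqqqqqqtqqSqqqb => qqqqqqqqtqqLqbqqqb => qqqqqqqqtqqqqbqqqb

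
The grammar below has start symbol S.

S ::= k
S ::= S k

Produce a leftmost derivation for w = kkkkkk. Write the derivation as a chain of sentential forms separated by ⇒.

S⇒Sk⇒Skk⇒Skkk⇒Skkkk⇒Skkkkk⇒kkkkkk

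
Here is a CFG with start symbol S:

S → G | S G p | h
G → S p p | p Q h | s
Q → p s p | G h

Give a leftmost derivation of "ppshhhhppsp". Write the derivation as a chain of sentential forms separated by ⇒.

S ⇒ SGp   [S → S G p]
SGp ⇒ GGp   [S → G]
GGp ⇒ SppGp   [G → S p p]
SppGp ⇒ GppGp   [S → G]
GppGp ⇒ pQhppGp   [G → p Q h]
pQhppGp ⇒ pGhhppGp   [Q → G h]
pGhhppGp ⇒ ppQhhhppGp   [G → p Q h]
ppQhhhppGp ⇒ ppGhhhhppGp   [Q → G h]
ppGhhhhppGp ⇒ ppshhhhppGp   [G → s]
ppshhhhppGp ⇒ ppshhhhppsp   [G → s]

S ⇒ SGp ⇒ GGp ⇒ SppGp ⇒ GppGp ⇒ pQhppGp ⇒ pGhhppGp ⇒ ppQhhhppGp ⇒ ppGhhhhppGp ⇒ ppshhhhppGp ⇒ ppshhhhppsp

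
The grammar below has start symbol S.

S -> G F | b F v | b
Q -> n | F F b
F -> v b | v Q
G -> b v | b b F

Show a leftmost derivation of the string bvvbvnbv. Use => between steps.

S => bFv   [S -> b F v]
bFv => bvQv   [F -> v Q]
bvQv => bvFFbv   [Q -> F F b]
bvFFbv => bvvbFbv   [F -> v b]
bvvbFbv => bvvbvQbv   [F -> v Q]
bvvbvQbv => bvvbvnbv   [Q -> n]

S => bFv => bvQv => bvFFbv => bvvbFbv => bvvbvQbv => bvvbvnbv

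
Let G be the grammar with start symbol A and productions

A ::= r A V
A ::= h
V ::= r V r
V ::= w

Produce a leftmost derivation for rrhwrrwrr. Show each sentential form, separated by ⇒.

A ⇒ rAV ⇒ rrAVV ⇒ rrhVV ⇒ rrhwV ⇒ rrhwrVr ⇒ rrhwrrVrr ⇒ rrhwrrwrr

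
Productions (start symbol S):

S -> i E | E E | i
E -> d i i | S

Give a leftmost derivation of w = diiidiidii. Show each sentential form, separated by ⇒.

S⇒EE⇒SE⇒EEE⇒diiEE⇒diiSE⇒diiiEE⇒diiidiiE⇒diiidiidii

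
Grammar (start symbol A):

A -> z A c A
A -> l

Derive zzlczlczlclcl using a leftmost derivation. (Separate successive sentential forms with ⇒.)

A ⇒ zAcA ⇒ zzAcAcA ⇒ zzlcAcA ⇒ zzlczAcAcA ⇒ zzlczlcAcA ⇒ zzlczlczAcAcA ⇒ zzlczlczlcAcA ⇒ zzlczlczlclcA ⇒ zzlczlczlclcl

A ⇒ zAcA   [A -> z A c A]
zAcA ⇒ zzAcAcA   [A -> z A c A]
zzAcAcA ⇒ zzlcAcA   [A -> l]
zzlcAcA ⇒ zzlczAcAcA   [A -> z A c A]
zzlczAcAcA ⇒ zzlczlcAcA   [A -> l]
zzlczlcAcA ⇒ zzlczlczAcAcA   [A -> z A c A]
zzlczlczAcAcA ⇒ zzlczlczlcAcA   [A -> l]
zzlczlczlcAcA ⇒ zzlczlczlclcA   [A -> l]
zzlczlczlclcA ⇒ zzlczlczlclcl   [A -> l]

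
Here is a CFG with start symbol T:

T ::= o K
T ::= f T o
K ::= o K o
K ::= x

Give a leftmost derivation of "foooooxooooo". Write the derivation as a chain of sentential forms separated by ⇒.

T ⇒ fTo ⇒ foKo ⇒ fooKoo ⇒ foooKooo ⇒ fooooKoooo ⇒ foooooKooooo ⇒ foooooxooooo

T ⇒ fTo   [T ::= f T o]
fTo ⇒ foKo   [T ::= o K]
foKo ⇒ fooKoo   [K ::= o K o]
fooKoo ⇒ foooKooo   [K ::= o K o]
foooKooo ⇒ fooooKoooo   [K ::= o K o]
fooooKoooo ⇒ foooooKooooo   [K ::= o K o]
foooooKooooo ⇒ foooooxooooo   [K ::= x]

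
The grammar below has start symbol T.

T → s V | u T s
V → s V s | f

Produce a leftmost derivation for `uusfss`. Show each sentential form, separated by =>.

T => uTs => uuTss => uusVss => uusfss

T => uTs   [T → u T s]
uTs => uuTss   [T → u T s]
uuTss => uusVss   [T → s V]
uusVss => uusfss   [V → f]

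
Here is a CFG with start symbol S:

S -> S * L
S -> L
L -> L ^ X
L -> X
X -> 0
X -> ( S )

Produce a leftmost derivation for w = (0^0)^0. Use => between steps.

S => L   [S -> L]
L => L^X   [L -> L ^ X]
L^X => X^X   [L -> X]
X^X => (S)^X   [X -> ( S )]
(S)^X => (L)^X   [S -> L]
(L)^X => (L^X)^X   [L -> L ^ X]
(L^X)^X => (X^X)^X   [L -> X]
(X^X)^X => (0^X)^X   [X -> 0]
(0^X)^X => (0^0)^X   [X -> 0]
(0^0)^X => (0^0)^0   [X -> 0]

S=>L=>L^X=>X^X=>(S)^X=>(L)^X=>(L^X)^X=>(X^X)^X=>(0^X)^X=>(0^0)^X=>(0^0)^0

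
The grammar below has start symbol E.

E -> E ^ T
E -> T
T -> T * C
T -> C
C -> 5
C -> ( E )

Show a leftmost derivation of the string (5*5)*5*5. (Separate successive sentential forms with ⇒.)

E ⇒ T ⇒ T*C ⇒ T*C*C ⇒ C*C*C ⇒ (E)*C*C ⇒ (T)*C*C ⇒ (T*C)*C*C ⇒ (C*C)*C*C ⇒ (5*C)*C*C ⇒ (5*5)*C*C ⇒ (5*5)*5*C ⇒ (5*5)*5*5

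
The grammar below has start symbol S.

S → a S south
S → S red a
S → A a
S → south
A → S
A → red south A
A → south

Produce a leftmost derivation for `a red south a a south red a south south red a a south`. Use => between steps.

S => a S south => a A a south => a red south A a south => a red south S a south => a red south S red a a south => a red south a S south red a a south => a red south a a S south south red a a south => a red south a a S red a south south red a a south => a red south a a south red a south south red a a south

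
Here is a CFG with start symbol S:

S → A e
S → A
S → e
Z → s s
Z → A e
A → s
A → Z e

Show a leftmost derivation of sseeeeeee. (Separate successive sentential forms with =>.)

S => A => Ze => Aee => Zeee => Aeeee => Zeeeee => Aeeeeee => Zeeeeeee => sseeeeeee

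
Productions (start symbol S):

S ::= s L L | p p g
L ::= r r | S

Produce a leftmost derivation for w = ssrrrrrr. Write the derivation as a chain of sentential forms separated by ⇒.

S ⇒ sLL ⇒ sSL ⇒ ssLLL ⇒ ssrrLL ⇒ ssrrrrL ⇒ ssrrrrrr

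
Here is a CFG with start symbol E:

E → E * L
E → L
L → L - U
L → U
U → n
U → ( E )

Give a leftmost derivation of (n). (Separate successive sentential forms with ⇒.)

E⇒L⇒U⇒(E)⇒(L)⇒(U)⇒(n)

E ⇒ L   [E → L]
L ⇒ U   [L → U]
U ⇒ (E)   [U → ( E )]
(E) ⇒ (L)   [E → L]
(L) ⇒ (U)   [L → U]
(U) ⇒ (n)   [U → n]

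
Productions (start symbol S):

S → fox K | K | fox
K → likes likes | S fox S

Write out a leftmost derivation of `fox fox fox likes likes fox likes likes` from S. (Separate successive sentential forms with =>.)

S => fox K => fox S fox S => fox fox fox S => fox fox fox K => fox fox fox S fox S => fox fox fox K fox S => fox fox fox likes likes fox S => fox fox fox likes likes fox K => fox fox fox likes likes fox likes likes

S => fox K   [S → fox K]
fox K => fox S fox S   [K → S fox S]
fox S fox S => fox fox fox S   [S → fox]
fox fox fox S => fox fox fox K   [S → K]
fox fox fox K => fox fox fox S fox S   [K → S fox S]
fox fox fox S fox S => fox fox fox K fox S   [S → K]
fox fox fox K fox S => fox fox fox likes likes fox S   [K → likes likes]
fox fox fox likes likes fox S => fox fox fox likes likes fox K   [S → K]
fox fox fox likes likes fox K => fox fox fox likes likes fox likes likes   [K → likes likes]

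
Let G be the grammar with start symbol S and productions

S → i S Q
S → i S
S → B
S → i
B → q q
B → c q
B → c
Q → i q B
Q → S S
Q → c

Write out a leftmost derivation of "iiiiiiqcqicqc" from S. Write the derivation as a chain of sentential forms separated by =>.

S=>iSQ=>iiSQ=>iiiQ=>iiiSS=>iiiiSQS=>iiiiiQS=>iiiiiiqBS=>iiiiiiqcqS=>iiiiiiqcqiSQ=>iiiiiiqcqiBQ=>iiiiiiqcqicqQ=>iiiiiiqcqicqc

S => iSQ   [S → i S Q]
iSQ => iiSQ   [S → i S]
iiSQ => iiiQ   [S → i]
iiiQ => iiiSS   [Q → S S]
iiiSS => iiiiSQS   [S → i S Q]
iiiiSQS => iiiiiQS   [S → i]
iiiiiQS => iiiiiiqBS   [Q → i q B]
iiiiiiqBS => iiiiiiqcqS   [B → c q]
iiiiiiqcqS => iiiiiiqcqiSQ   [S → i S Q]
iiiiiiqcqiSQ => iiiiiiqcqiBQ   [S → B]
iiiiiiqcqiBQ => iiiiiiqcqicqQ   [B → c q]
iiiiiiqcqicqQ => iiiiiiqcqicqc   [Q → c]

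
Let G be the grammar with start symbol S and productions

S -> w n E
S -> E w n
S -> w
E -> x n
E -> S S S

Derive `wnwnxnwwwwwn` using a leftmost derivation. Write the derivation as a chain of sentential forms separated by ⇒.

S ⇒ Ewn   [S -> E w n]
Ewn ⇒ SSSwn   [E -> S S S]
SSSwn ⇒ wnESSwn   [S -> w n E]
wnESSwn ⇒ wnSSSSSwn   [E -> S S S]
wnSSSSSwn ⇒ wnwnESSSSwn   [S -> w n E]
wnwnESSSSwn ⇒ wnwnxnSSSSwn   [E -> x n]
wnwnxnSSSSwn ⇒ wnwnxnwSSSwn   [S -> w]
wnwnxnwSSSwn ⇒ wnwnxnwwSSwn   [S -> w]
wnwnxnwwSSwn ⇒ wnwnxnwwwSwn   [S -> w]
wnwnxnwwwSwn ⇒ wnwnxnwwwwwn   [S -> w]

S⇒Ewn⇒SSSwn⇒wnESSwn⇒wnSSSSSwn⇒wnwnESSSSwn⇒wnwnxnSSSSwn⇒wnwnxnwSSSwn⇒wnwnxnwwSSwn⇒wnwnxnwwwSwn⇒wnwnxnwwwwwn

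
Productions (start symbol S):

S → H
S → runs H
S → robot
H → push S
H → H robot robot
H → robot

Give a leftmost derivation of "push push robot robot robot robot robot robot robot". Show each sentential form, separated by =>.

S => H => H robot robot => push S robot robot => push H robot robot => push push S robot robot => push push H robot robot => push push H robot robot robot robot => push push H robot robot robot robot robot robot => push push robot robot robot robot robot robot robot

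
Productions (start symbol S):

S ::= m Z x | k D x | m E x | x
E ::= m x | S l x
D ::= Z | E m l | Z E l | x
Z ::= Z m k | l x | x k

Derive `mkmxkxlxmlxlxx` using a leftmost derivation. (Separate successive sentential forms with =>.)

S => mEx => mSlxx => mkDxlxx => mkEmlxlxx => mkSlxmlxlxx => mkmZxlxmlxlxx => mkmxkxlxmlxlxx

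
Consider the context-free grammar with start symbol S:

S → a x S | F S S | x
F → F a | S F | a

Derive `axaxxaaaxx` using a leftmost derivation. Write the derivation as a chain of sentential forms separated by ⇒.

S⇒axS⇒axaxS⇒axaxFSS⇒axaxFaSS⇒axaxFaaSS⇒axaxSFaaSS⇒axaxxFaaSS⇒axaxxaaaSS⇒axaxxaaaxS⇒axaxxaaaxx

S ⇒ axS   [S → a x S]
axS ⇒ axaxS   [S → a x S]
axaxS ⇒ axaxFSS   [S → F S S]
axaxFSS ⇒ axaxFaSS   [F → F a]
axaxFaSS ⇒ axaxFaaSS   [F → F a]
axaxFaaSS ⇒ axaxSFaaSS   [F → S F]
axaxSFaaSS ⇒ axaxxFaaSS   [S → x]
axaxxFaaSS ⇒ axaxxaaaSS   [F → a]
axaxxaaaSS ⇒ axaxxaaaxS   [S → x]
axaxxaaaxS ⇒ axaxxaaaxx   [S → x]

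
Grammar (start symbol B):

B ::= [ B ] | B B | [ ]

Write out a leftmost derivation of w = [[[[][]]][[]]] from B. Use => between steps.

B => [B] => [BB] => [[B]B] => [[[B]]B] => [[[BB]]B] => [[[[]B]]B] => [[[[][]]]B] => [[[[][]]][B]] => [[[[][]]][[]]]

B => [B]   [B ::= [ B ]]
[B] => [BB]   [B ::= B B]
[BB] => [[B]B]   [B ::= [ B ]]
[[B]B] => [[[B]]B]   [B ::= [ B ]]
[[[B]]B] => [[[BB]]B]   [B ::= B B]
[[[BB]]B] => [[[[]B]]B]   [B ::= [ ]]
[[[[]B]]B] => [[[[][]]]B]   [B ::= [ ]]
[[[[][]]]B] => [[[[][]]][B]]   [B ::= [ B ]]
[[[[][]]][B]] => [[[[][]]][[]]]   [B ::= [ ]]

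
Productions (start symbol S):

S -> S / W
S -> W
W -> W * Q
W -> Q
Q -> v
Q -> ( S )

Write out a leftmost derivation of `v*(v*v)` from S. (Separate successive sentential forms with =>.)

S=>W=>W*Q=>Q*Q=>v*Q=>v*(S)=>v*(W)=>v*(W*Q)=>v*(Q*Q)=>v*(v*Q)=>v*(v*v)

S => W   [S -> W]
W => W*Q   [W -> W * Q]
W*Q => Q*Q   [W -> Q]
Q*Q => v*Q   [Q -> v]
v*Q => v*(S)   [Q -> ( S )]
v*(S) => v*(W)   [S -> W]
v*(W) => v*(W*Q)   [W -> W * Q]
v*(W*Q) => v*(Q*Q)   [W -> Q]
v*(Q*Q) => v*(v*Q)   [Q -> v]
v*(v*Q) => v*(v*v)   [Q -> v]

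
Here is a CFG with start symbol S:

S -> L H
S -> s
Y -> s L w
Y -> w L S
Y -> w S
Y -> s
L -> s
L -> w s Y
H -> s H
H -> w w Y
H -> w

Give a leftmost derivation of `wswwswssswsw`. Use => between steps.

S => LH   [S -> L H]
LH => wsYH   [L -> w s Y]
wsYH => wswLSH   [Y -> w L S]
wswLSH => wswwsYSH   [L -> w s Y]
wswwsYSH => wswwswLSSH   [Y -> w L S]
wswwswLSSH => wswwswsSSH   [L -> s]
wswwswsSSH => wswwswsLHSH   [S -> L H]
wswwswsLHSH => wswwswssHSH   [L -> s]
wswwswssHSH => wswwswsssHSH   [H -> s H]
wswwswsssHSH => wswwswssswSH   [H -> w]
wswwswssswSH => wswwswssswsH   [S -> s]
wswwswssswsH => wswwswssswsw   [H -> w]

S=>LH=>wsYH=>wswLSH=>wswwsYSH=>wswwswLSSH=>wswwswsSSH=>wswwswsLHSH=>wswwswssHSH=>wswwswsssHSH=>wswwswssswSH=>wswwswssswsH=>wswwswssswsw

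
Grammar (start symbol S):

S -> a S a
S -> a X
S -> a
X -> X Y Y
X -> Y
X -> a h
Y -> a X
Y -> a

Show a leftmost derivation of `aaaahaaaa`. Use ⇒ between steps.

S ⇒ aX ⇒ aXYY ⇒ aXYYYY ⇒ aYYYYY ⇒ aaYYYY ⇒ aaaXYYY ⇒ aaaahYYY ⇒ aaaahaYY ⇒ aaaahaaXY ⇒ aaaahaaYY ⇒ aaaahaaaY ⇒ aaaahaaaa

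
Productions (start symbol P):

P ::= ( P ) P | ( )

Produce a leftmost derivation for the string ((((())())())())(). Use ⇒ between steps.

P⇒(P)P⇒((P)P)P⇒(((P)P)P)P⇒((((P)P)P)P)P⇒((((())P)P)P)P⇒((((())())P)P)P⇒((((())())())P)P⇒((((())())())())P⇒((((())())())())()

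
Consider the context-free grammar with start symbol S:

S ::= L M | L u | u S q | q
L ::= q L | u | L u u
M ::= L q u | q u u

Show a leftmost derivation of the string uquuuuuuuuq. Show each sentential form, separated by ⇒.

S ⇒ uSq ⇒ uLuq ⇒ uLuuuq ⇒ uLuuuuuq ⇒ uLuuuuuuuq ⇒ uqLuuuuuuuq ⇒ uquuuuuuuuq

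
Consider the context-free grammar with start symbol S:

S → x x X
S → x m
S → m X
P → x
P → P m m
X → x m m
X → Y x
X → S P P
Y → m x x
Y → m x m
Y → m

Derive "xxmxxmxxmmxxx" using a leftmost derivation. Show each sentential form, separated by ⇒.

S ⇒ xxX   [S → x x X]
xxX ⇒ xxSPP   [X → S P P]
xxSPP ⇒ xxmXPP   [S → m X]
xxmXPP ⇒ xxmSPPPP   [X → S P P]
xxmSPPPP ⇒ xxmxxXPPPP   [S → x x X]
xxmxxXPPPP ⇒ xxmxxYxPPPP   [X → Y x]
xxmxxYxPPPP ⇒ xxmxxmxPPPP   [Y → m]
xxmxxmxPPPP ⇒ xxmxxmxPmmPPP   [P → P m m]
xxmxxmxPmmPPP ⇒ xxmxxmxxmmPPP   [P → x]
xxmxxmxxmmPPP ⇒ xxmxxmxxmmxPP   [P → x]
xxmxxmxxmmxPP ⇒ xxmxxmxxmmxxP   [P → x]
xxmxxmxxmmxxP ⇒ xxmxxmxxmmxxx   [P → x]

S ⇒ xxX ⇒ xxSPP ⇒ xxmXPP ⇒ xxmSPPPP ⇒ xxmxxXPPPP ⇒ xxmxxYxPPPP ⇒ xxmxxmxPPPP ⇒ xxmxxmxPmmPPP ⇒ xxmxxmxxmmPPP ⇒ xxmxxmxxmmxPP ⇒ xxmxxmxxmmxxP ⇒ xxmxxmxxmmxxx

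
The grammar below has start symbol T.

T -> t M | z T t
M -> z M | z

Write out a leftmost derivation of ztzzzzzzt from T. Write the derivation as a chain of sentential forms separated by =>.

T => zTt   [T -> z T t]
zTt => ztMt   [T -> t M]
ztMt => ztzMt   [M -> z M]
ztzMt => ztzzMt   [M -> z M]
ztzzMt => ztzzzMt   [M -> z M]
ztzzzMt => ztzzzzMt   [M -> z M]
ztzzzzMt => ztzzzzzMt   [M -> z M]
ztzzzzzMt => ztzzzzzzt   [M -> z]

T => zTt => ztMt => ztzMt => ztzzMt => ztzzzMt => ztzzzzMt => ztzzzzzMt => ztzzzzzzt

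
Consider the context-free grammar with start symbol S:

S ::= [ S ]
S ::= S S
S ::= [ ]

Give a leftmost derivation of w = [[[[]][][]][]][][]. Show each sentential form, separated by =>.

S => SS => SSS => [S]SS => [SS]SS => [[S]S]SS => [[SS]S]SS => [[[S]S]S]SS => [[[[]]S]S]SS => [[[[]]SS]S]SS => [[[[]][]S]S]SS => [[[[]][][]]S]SS => [[[[]][][]][]]SS => [[[[]][][]][]][]S => [[[[]][][]][]][][]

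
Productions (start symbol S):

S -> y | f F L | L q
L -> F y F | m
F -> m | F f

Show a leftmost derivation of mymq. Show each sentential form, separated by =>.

S => Lq   [S -> L q]
Lq => FyFq   [L -> F y F]
FyFq => myFq   [F -> m]
myFq => mymq   [F -> m]

S=>Lq=>FyFq=>myFq=>mymq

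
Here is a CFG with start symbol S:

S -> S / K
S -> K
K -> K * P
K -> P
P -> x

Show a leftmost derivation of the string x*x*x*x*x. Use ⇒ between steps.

S ⇒ K   [S -> K]
K ⇒ K*P   [K -> K * P]
K*P ⇒ K*P*P   [K -> K * P]
K*P*P ⇒ K*P*P*P   [K -> K * P]
K*P*P*P ⇒ K*P*P*P*P   [K -> K * P]
K*P*P*P*P ⇒ P*P*P*P*P   [K -> P]
P*P*P*P*P ⇒ x*P*P*P*P   [P -> x]
x*P*P*P*P ⇒ x*x*P*P*P   [P -> x]
x*x*P*P*P ⇒ x*x*x*P*P   [P -> x]
x*x*x*P*P ⇒ x*x*x*x*P   [P -> x]
x*x*x*x*P ⇒ x*x*x*x*x   [P -> x]

S⇒K⇒K*P⇒K*P*P⇒K*P*P*P⇒K*P*P*P*P⇒P*P*P*P*P⇒x*P*P*P*P⇒x*x*P*P*P⇒x*x*x*P*P⇒x*x*x*x*P⇒x*x*x*x*x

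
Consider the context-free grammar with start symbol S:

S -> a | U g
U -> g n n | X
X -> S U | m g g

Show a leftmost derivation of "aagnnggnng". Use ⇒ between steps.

S ⇒ Ug ⇒ Xg ⇒ SUg ⇒ aUg ⇒ aXg ⇒ aSUg ⇒ aUgUg ⇒ aXgUg ⇒ aSUgUg ⇒ aaUgUg ⇒ aagnngUg ⇒ aagnnggnng

S ⇒ Ug   [S -> U g]
Ug ⇒ Xg   [U -> X]
Xg ⇒ SUg   [X -> S U]
SUg ⇒ aUg   [S -> a]
aUg ⇒ aXg   [U -> X]
aXg ⇒ aSUg   [X -> S U]
aSUg ⇒ aUgUg   [S -> U g]
aUgUg ⇒ aXgUg   [U -> X]
aXgUg ⇒ aSUgUg   [X -> S U]
aSUgUg ⇒ aaUgUg   [S -> a]
aaUgUg ⇒ aagnngUg   [U -> g n n]
aagnngUg ⇒ aagnnggnng   [U -> g n n]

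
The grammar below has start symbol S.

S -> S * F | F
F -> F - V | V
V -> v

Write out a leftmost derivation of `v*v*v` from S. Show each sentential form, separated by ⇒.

S ⇒ S*F   [S -> S * F]
S*F ⇒ S*F*F   [S -> S * F]
S*F*F ⇒ F*F*F   [S -> F]
F*F*F ⇒ V*F*F   [F -> V]
V*F*F ⇒ v*F*F   [V -> v]
v*F*F ⇒ v*V*F   [F -> V]
v*V*F ⇒ v*v*F   [V -> v]
v*v*F ⇒ v*v*V   [F -> V]
v*v*V ⇒ v*v*v   [V -> v]

S ⇒ S*F ⇒ S*F*F ⇒ F*F*F ⇒ V*F*F ⇒ v*F*F ⇒ v*V*F ⇒ v*v*F ⇒ v*v*V ⇒ v*v*v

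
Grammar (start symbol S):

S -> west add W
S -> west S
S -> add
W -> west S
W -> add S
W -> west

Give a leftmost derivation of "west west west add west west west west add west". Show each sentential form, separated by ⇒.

S ⇒ west S   [S -> west S]
west S ⇒ west west S   [S -> west S]
west west S ⇒ west west west add W   [S -> west add W]
west west west add W ⇒ west west west add west S   [W -> west S]
west west west add west S ⇒ west west west add west west S   [S -> west S]
west west west add west west S ⇒ west west west add west west west S   [S -> west S]
west west west add west west west S ⇒ west west west add west west west west add W   [S -> west add W]
west west west add west west west west add W ⇒ west west west add west west west west add west   [W -> west]

S ⇒ west S ⇒ west west S ⇒ west west west add W ⇒ west west west add west S ⇒ west west west add west west S ⇒ west west west add west west west S ⇒ west west west add west west west west add W ⇒ west west west add west west west west add west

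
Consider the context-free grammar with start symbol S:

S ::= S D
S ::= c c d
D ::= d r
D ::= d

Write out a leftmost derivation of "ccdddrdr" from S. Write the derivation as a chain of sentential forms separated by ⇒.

S ⇒ SD ⇒ SDD ⇒ SDDD ⇒ ccdDDD ⇒ ccddDD ⇒ ccdddrD ⇒ ccdddrdr

S ⇒ SD   [S ::= S D]
SD ⇒ SDD   [S ::= S D]
SDD ⇒ SDDD   [S ::= S D]
SDDD ⇒ ccdDDD   [S ::= c c d]
ccdDDD ⇒ ccddDD   [D ::= d]
ccddDD ⇒ ccdddrD   [D ::= d r]
ccdddrD ⇒ ccdddrdr   [D ::= d r]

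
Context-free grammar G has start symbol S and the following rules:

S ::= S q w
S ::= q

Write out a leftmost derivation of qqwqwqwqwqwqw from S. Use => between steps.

S => Sqw => Sqwqw => Sqwqwqw => Sqwqwqwqw => Sqwqwqwqwqw => Sqwqwqwqwqwqw => qqwqwqwqwqwqw

S => Sqw   [S ::= S q w]
Sqw => Sqwqw   [S ::= S q w]
Sqwqw => Sqwqwqw   [S ::= S q w]
Sqwqwqw => Sqwqwqwqw   [S ::= S q w]
Sqwqwqwqw => Sqwqwqwqwqw   [S ::= S q w]
Sqwqwqwqwqw => Sqwqwqwqwqwqw   [S ::= S q w]
Sqwqwqwqwqwqw => qqwqwqwqwqwqw   [S ::= q]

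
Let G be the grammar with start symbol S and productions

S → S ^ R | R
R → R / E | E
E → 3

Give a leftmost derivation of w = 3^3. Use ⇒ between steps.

S ⇒ S^R   [S → S ^ R]
S^R ⇒ R^R   [S → R]
R^R ⇒ E^R   [R → E]
E^R ⇒ 3^R   [E → 3]
3^R ⇒ 3^E   [R → E]
3^E ⇒ 3^3   [E → 3]

S ⇒ S^R ⇒ R^R ⇒ E^R ⇒ 3^R ⇒ 3^E ⇒ 3^3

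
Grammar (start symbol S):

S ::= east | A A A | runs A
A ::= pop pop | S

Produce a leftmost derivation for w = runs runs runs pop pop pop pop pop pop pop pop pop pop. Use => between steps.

S => runs A => runs S => runs runs A => runs runs S => runs runs runs A => runs runs runs S => runs runs runs A A A => runs runs runs S A A => runs runs runs A A A A A => runs runs runs pop pop A A A A => runs runs runs pop pop pop pop A A A => runs runs runs pop pop pop pop pop pop A A => runs runs runs pop pop pop pop pop pop pop pop A => runs runs runs pop pop pop pop pop pop pop pop pop pop

S => runs A   [S ::= runs A]
runs A => runs S   [A ::= S]
runs S => runs runs A   [S ::= runs A]
runs runs A => runs runs S   [A ::= S]
runs runs S => runs runs runs A   [S ::= runs A]
runs runs runs A => runs runs runs S   [A ::= S]
runs runs runs S => runs runs runs A A A   [S ::= A A A]
runs runs runs A A A => runs runs runs S A A   [A ::= S]
runs runs runs S A A => runs runs runs A A A A A   [S ::= A A A]
runs runs runs A A A A A => runs runs runs pop pop A A A A   [A ::= pop pop]
runs runs runs pop pop A A A A => runs runs runs pop pop pop pop A A A   [A ::= pop pop]
runs runs runs pop pop pop pop A A A => runs runs runs pop pop pop pop pop pop A A   [A ::= pop pop]
runs runs runs pop pop pop pop pop pop A A => runs runs runs pop pop pop pop pop pop pop pop A   [A ::= pop pop]
runs runs runs pop pop pop pop pop pop pop pop A => runs runs runs pop pop pop pop pop pop pop pop pop pop   [A ::= pop pop]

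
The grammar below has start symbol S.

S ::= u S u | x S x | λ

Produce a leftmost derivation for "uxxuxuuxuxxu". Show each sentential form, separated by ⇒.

S ⇒ uSu   [S ::= u S u]
uSu ⇒ uxSxu   [S ::= x S x]
uxSxu ⇒ uxxSxxu   [S ::= x S x]
uxxSxxu ⇒ uxxuSuxxu   [S ::= u S u]
uxxuSuxxu ⇒ uxxuxSxuxxu   [S ::= x S x]
uxxuxSxuxxu ⇒ uxxuxuSuxuxxu   [S ::= u S u]
uxxuxuSuxuxxu ⇒ uxxuxuuxuxxu   [S ::= λ]

S⇒uSu⇒uxSxu⇒uxxSxxu⇒uxxuSuxxu⇒uxxuxSxuxxu⇒uxxuxuSuxuxxu⇒uxxuxuuxuxxu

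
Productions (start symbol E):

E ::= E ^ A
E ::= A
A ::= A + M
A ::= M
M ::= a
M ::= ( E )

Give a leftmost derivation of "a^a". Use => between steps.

E => E^A => A^A => M^A => a^A => a^M => a^a

E => E^A   [E ::= E ^ A]
E^A => A^A   [E ::= A]
A^A => M^A   [A ::= M]
M^A => a^A   [M ::= a]
a^A => a^M   [A ::= M]
a^M => a^a   [M ::= a]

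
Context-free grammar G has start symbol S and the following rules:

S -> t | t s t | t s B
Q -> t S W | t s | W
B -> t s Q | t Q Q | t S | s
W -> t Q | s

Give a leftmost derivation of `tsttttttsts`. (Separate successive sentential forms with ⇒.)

S ⇒ tsB   [S -> t s B]
tsB ⇒ tstQQ   [B -> t Q Q]
tstQQ ⇒ tsttSWQ   [Q -> t S W]
tsttSWQ ⇒ tstttWQ   [S -> t]
tstttWQ ⇒ tsttttQQ   [W -> t Q]
tsttttQQ ⇒ tsttttWQ   [Q -> W]
tsttttWQ ⇒ tstttttQQ   [W -> t Q]
tstttttQQ ⇒ tstttttWQ   [Q -> W]
tstttttWQ ⇒ tsttttttQQ   [W -> t Q]
tsttttttQQ ⇒ tsttttttWQ   [Q -> W]
tsttttttWQ ⇒ tsttttttsQ   [W -> s]
tsttttttsQ ⇒ tsttttttsts   [Q -> t s]

S⇒tsB⇒tstQQ⇒tsttSWQ⇒tstttWQ⇒tsttttQQ⇒tsttttWQ⇒tstttttQQ⇒tstttttWQ⇒tsttttttQQ⇒tsttttttWQ⇒tsttttttsQ⇒tsttttttsts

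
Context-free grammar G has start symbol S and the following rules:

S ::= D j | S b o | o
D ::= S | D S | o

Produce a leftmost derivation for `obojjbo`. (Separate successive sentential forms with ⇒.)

S ⇒ Sbo ⇒ Djbo ⇒ Sjbo ⇒ Djjbo ⇒ Sjjbo ⇒ Sbojjbo ⇒ obojjbo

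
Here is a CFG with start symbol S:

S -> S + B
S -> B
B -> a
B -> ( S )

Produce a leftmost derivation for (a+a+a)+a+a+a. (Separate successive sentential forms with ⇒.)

S ⇒ S+B ⇒ S+B+B ⇒ S+B+B+B ⇒ B+B+B+B ⇒ (S)+B+B+B ⇒ (S+B)+B+B+B ⇒ (S+B+B)+B+B+B ⇒ (B+B+B)+B+B+B ⇒ (a+B+B)+B+B+B ⇒ (a+a+B)+B+B+B ⇒ (a+a+a)+B+B+B ⇒ (a+a+a)+a+B+B ⇒ (a+a+a)+a+a+B ⇒ (a+a+a)+a+a+a

S ⇒ S+B   [S -> S + B]
S+B ⇒ S+B+B   [S -> S + B]
S+B+B ⇒ S+B+B+B   [S -> S + B]
S+B+B+B ⇒ B+B+B+B   [S -> B]
B+B+B+B ⇒ (S)+B+B+B   [B -> ( S )]
(S)+B+B+B ⇒ (S+B)+B+B+B   [S -> S + B]
(S+B)+B+B+B ⇒ (S+B+B)+B+B+B   [S -> S + B]
(S+B+B)+B+B+B ⇒ (B+B+B)+B+B+B   [S -> B]
(B+B+B)+B+B+B ⇒ (a+B+B)+B+B+B   [B -> a]
(a+B+B)+B+B+B ⇒ (a+a+B)+B+B+B   [B -> a]
(a+a+B)+B+B+B ⇒ (a+a+a)+B+B+B   [B -> a]
(a+a+a)+B+B+B ⇒ (a+a+a)+a+B+B   [B -> a]
(a+a+a)+a+B+B ⇒ (a+a+a)+a+a+B   [B -> a]
(a+a+a)+a+a+B ⇒ (a+a+a)+a+a+a   [B -> a]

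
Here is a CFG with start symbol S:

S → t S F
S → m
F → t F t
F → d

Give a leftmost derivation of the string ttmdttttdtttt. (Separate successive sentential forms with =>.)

S => tSF   [S → t S F]
tSF => ttSFF   [S → t S F]
ttSFF => ttmFF   [S → m]
ttmFF => ttmdF   [F → d]
ttmdF => ttmdtFt   [F → t F t]
ttmdtFt => ttmdttFtt   [F → t F t]
ttmdttFtt => ttmdtttFttt   [F → t F t]
ttmdtttFttt => ttmdttttFtttt   [F → t F t]
ttmdttttFtttt => ttmdttttdtttt   [F → d]

S => tSF => ttSFF => ttmFF => ttmdF => ttmdtFt => ttmdttFtt => ttmdtttFttt => ttmdttttFtttt => ttmdttttdtttt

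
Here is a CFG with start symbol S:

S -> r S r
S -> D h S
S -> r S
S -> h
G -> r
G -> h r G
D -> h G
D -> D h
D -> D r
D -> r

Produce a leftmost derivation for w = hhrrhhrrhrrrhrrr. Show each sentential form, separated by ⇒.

S⇒DhS⇒DhhS⇒hGhhS⇒hhrGhhS⇒hhrrhhS⇒hhrrhhrSr⇒hhrrhhrDhSr⇒hhrrhhrrhSr⇒hhrrhhrrhrSrr⇒hhrrhhrrhrrSrrr⇒hhrrhhrrhrrrSrrr⇒hhrrhhrrhrrrhrrr

S ⇒ DhS   [S -> D h S]
DhS ⇒ DhhS   [D -> D h]
DhhS ⇒ hGhhS   [D -> h G]
hGhhS ⇒ hhrGhhS   [G -> h r G]
hhrGhhS ⇒ hhrrhhS   [G -> r]
hhrrhhS ⇒ hhrrhhrSr   [S -> r S r]
hhrrhhrSr ⇒ hhrrhhrDhSr   [S -> D h S]
hhrrhhrDhSr ⇒ hhrrhhrrhSr   [D -> r]
hhrrhhrrhSr ⇒ hhrrhhrrhrSrr   [S -> r S r]
hhrrhhrrhrSrr ⇒ hhrrhhrrhrrSrrr   [S -> r S r]
hhrrhhrrhrrSrrr ⇒ hhrrhhrrhrrrSrrr   [S -> r S]
hhrrhhrrhrrrSrrr ⇒ hhrrhhrrhrrrhrrr   [S -> h]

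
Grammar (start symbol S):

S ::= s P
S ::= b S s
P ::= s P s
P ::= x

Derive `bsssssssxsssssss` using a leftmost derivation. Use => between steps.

S=>bSs=>bsPs=>bssPss=>bsssPsss=>bssssPssss=>bsssssPsssss=>bssssssPssssss=>bsssssssPsssssss=>bsssssssxsssssss

S => bSs   [S ::= b S s]
bSs => bsPs   [S ::= s P]
bsPs => bssPss   [P ::= s P s]
bssPss => bsssPsss   [P ::= s P s]
bsssPsss => bssssPssss   [P ::= s P s]
bssssPssss => bsssssPsssss   [P ::= s P s]
bsssssPsssss => bssssssPssssss   [P ::= s P s]
bssssssPssssss => bsssssssPsssssss   [P ::= s P s]
bsssssssPsssssss => bsssssssxsssssss   [P ::= x]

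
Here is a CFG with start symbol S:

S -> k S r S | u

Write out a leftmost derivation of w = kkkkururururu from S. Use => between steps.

S => kSrS   [S -> k S r S]
kSrS => kkSrSrS   [S -> k S r S]
kkSrSrS => kkkSrSrSrS   [S -> k S r S]
kkkSrSrSrS => kkkkSrSrSrSrS   [S -> k S r S]
kkkkSrSrSrSrS => kkkkurSrSrSrS   [S -> u]
kkkkurSrSrSrS => kkkkururSrSrS   [S -> u]
kkkkururSrSrS => kkkkurururSrS   [S -> u]
kkkkurururSrS => kkkkururururS   [S -> u]
kkkkururururS => kkkkururururu   [S -> u]

S => kSrS => kkSrSrS => kkkSrSrSrS => kkkkSrSrSrSrS => kkkkurSrSrSrS => kkkkururSrSrS => kkkkurururSrS => kkkkururururS => kkkkururururu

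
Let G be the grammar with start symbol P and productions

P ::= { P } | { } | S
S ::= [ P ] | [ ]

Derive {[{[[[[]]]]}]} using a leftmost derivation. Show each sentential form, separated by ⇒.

P⇒{P}⇒{S}⇒{[P]}⇒{[{P}]}⇒{[{S}]}⇒{[{[P]}]}⇒{[{[S]}]}⇒{[{[[P]]}]}⇒{[{[[S]]}]}⇒{[{[[[P]]]}]}⇒{[{[[[S]]]}]}⇒{[{[[[[]]]]}]}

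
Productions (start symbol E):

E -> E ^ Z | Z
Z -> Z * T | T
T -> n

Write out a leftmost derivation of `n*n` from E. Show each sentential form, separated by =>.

E => Z   [E -> Z]
Z => Z*T   [Z -> Z * T]
Z*T => T*T   [Z -> T]
T*T => n*T   [T -> n]
n*T => n*n   [T -> n]

E => Z => Z*T => T*T => n*T => n*n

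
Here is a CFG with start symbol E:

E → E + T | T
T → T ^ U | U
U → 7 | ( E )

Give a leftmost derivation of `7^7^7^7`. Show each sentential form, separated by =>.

E => T   [E → T]
T => T^U   [T → T ^ U]
T^U => T^U^U   [T → T ^ U]
T^U^U => T^U^U^U   [T → T ^ U]
T^U^U^U => U^U^U^U   [T → U]
U^U^U^U => 7^U^U^U   [U → 7]
7^U^U^U => 7^7^U^U   [U → 7]
7^7^U^U => 7^7^7^U   [U → 7]
7^7^7^U => 7^7^7^7   [U → 7]

E => T => T^U => T^U^U => T^U^U^U => U^U^U^U => 7^U^U^U => 7^7^U^U => 7^7^7^U => 7^7^7^7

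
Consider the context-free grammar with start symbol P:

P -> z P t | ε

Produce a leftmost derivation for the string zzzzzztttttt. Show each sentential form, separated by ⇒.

P ⇒ zPt ⇒ zzPtt ⇒ zzzPttt ⇒ zzzzPtttt ⇒ zzzzzPttttt ⇒ zzzzzzPtttttt ⇒ zzzzzztttttt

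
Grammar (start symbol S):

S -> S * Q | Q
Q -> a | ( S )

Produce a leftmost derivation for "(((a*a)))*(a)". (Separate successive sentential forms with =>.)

S => S*Q => Q*Q => (S)*Q => (Q)*Q => ((S))*Q => ((Q))*Q => (((S)))*Q => (((S*Q)))*Q => (((Q*Q)))*Q => (((a*Q)))*Q => (((a*a)))*Q => (((a*a)))*(S) => (((a*a)))*(Q) => (((a*a)))*(a)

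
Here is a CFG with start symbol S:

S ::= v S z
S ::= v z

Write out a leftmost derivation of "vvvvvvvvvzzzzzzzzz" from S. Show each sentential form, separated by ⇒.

S ⇒ vSz   [S ::= v S z]
vSz ⇒ vvSzz   [S ::= v S z]
vvSzz ⇒ vvvSzzz   [S ::= v S z]
vvvSzzz ⇒ vvvvSzzzz   [S ::= v S z]
vvvvSzzzz ⇒ vvvvvSzzzzz   [S ::= v S z]
vvvvvSzzzzz ⇒ vvvvvvSzzzzzz   [S ::= v S z]
vvvvvvSzzzzzz ⇒ vvvvvvvSzzzzzzz   [S ::= v S z]
vvvvvvvSzzzzzzz ⇒ vvvvvvvvSzzzzzzzz   [S ::= v S z]
vvvvvvvvSzzzzzzzz ⇒ vvvvvvvvvzzzzzzzzz   [S ::= v z]

S⇒vSz⇒vvSzz⇒vvvSzzz⇒vvvvSzzzz⇒vvvvvSzzzzz⇒vvvvvvSzzzzzz⇒vvvvvvvSzzzzzzz⇒vvvvvvvvSzzzzzzzz⇒vvvvvvvvvzzzzzzzzz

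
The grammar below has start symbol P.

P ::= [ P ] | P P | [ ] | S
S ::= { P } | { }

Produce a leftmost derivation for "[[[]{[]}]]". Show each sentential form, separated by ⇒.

P ⇒ [P]   [P ::= [ P ]]
[P] ⇒ [[P]]   [P ::= [ P ]]
[[P]] ⇒ [[PP]]   [P ::= P P]
[[PP]] ⇒ [[[]P]]   [P ::= [ ]]
[[[]P]] ⇒ [[[]S]]   [P ::= S]
[[[]S]] ⇒ [[[]{P}]]   [S ::= { P }]
[[[]{P}]] ⇒ [[[]{[]}]]   [P ::= [ ]]

P ⇒ [P] ⇒ [[P]] ⇒ [[PP]] ⇒ [[[]P]] ⇒ [[[]S]] ⇒ [[[]{P}]] ⇒ [[[]{[]}]]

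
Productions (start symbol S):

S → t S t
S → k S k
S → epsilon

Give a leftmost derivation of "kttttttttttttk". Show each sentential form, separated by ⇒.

S ⇒ kSk ⇒ ktStk ⇒ kttSttk ⇒ ktttStttk ⇒ kttttSttttk ⇒ ktttttStttttk ⇒ kttttttSttttttk ⇒ kttttttttttttk

S ⇒ kSk   [S → k S k]
kSk ⇒ ktStk   [S → t S t]
ktStk ⇒ kttSttk   [S → t S t]
kttSttk ⇒ ktttStttk   [S → t S t]
ktttStttk ⇒ kttttSttttk   [S → t S t]
kttttSttttk ⇒ ktttttStttttk   [S → t S t]
ktttttStttttk ⇒ kttttttSttttttk   [S → t S t]
kttttttSttttttk ⇒ kttttttttttttk   [S → epsilon]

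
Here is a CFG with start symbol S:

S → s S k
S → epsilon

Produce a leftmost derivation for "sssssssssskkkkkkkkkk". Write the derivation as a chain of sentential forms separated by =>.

S => sSk => ssSkk => sssSkkk => ssssSkkkk => sssssSkkkkk => ssssssSkkkkkk => sssssssSkkkkkkk => ssssssssSkkkkkkkk => sssssssssSkkkkkkkkk => ssssssssssSkkkkkkkkkk => sssssssssskkkkkkkkkk

S => sSk   [S → s S k]
sSk => ssSkk   [S → s S k]
ssSkk => sssSkkk   [S → s S k]
sssSkkk => ssssSkkkk   [S → s S k]
ssssSkkkk => sssssSkkkkk   [S → s S k]
sssssSkkkkk => ssssssSkkkkkk   [S → s S k]
ssssssSkkkkkk => sssssssSkkkkkkk   [S → s S k]
sssssssSkkkkkkk => ssssssssSkkkkkkkk   [S → s S k]
ssssssssSkkkkkkkk => sssssssssSkkkkkkkkk   [S → s S k]
sssssssssSkkkkkkkkk => ssssssssssSkkkkkkkkkk   [S → s S k]
ssssssssssSkkkkkkkkkk => sssssssssskkkkkkkkkk   [S → epsilon]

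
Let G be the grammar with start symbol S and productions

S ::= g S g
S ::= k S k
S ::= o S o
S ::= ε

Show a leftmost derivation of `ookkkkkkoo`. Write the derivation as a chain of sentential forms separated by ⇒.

S ⇒ oSo ⇒ ooSoo ⇒ ookSkoo ⇒ ookkSkkoo ⇒ ookkkSkkkoo ⇒ ookkkkkkoo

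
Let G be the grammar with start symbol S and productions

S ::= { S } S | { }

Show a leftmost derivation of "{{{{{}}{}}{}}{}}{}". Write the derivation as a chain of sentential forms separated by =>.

S => {S}S   [S ::= { S } S]
{S}S => {{S}S}S   [S ::= { S } S]
{{S}S}S => {{{S}S}S}S   [S ::= { S } S]
{{{S}S}S}S => {{{{S}S}S}S}S   [S ::= { S } S]
{{{{S}S}S}S}S => {{{{{}}S}S}S}S   [S ::= { }]
{{{{{}}S}S}S}S => {{{{{}}{}}S}S}S   [S ::= { }]
{{{{{}}{}}S}S}S => {{{{{}}{}}{}}S}S   [S ::= { }]
{{{{{}}{}}{}}S}S => {{{{{}}{}}{}}{}}S   [S ::= { }]
{{{{{}}{}}{}}{}}S => {{{{{}}{}}{}}{}}{}   [S ::= { }]

S=>{S}S=>{{S}S}S=>{{{S}S}S}S=>{{{{S}S}S}S}S=>{{{{{}}S}S}S}S=>{{{{{}}{}}S}S}S=>{{{{{}}{}}{}}S}S=>{{{{{}}{}}{}}{}}S=>{{{{{}}{}}{}}{}}{}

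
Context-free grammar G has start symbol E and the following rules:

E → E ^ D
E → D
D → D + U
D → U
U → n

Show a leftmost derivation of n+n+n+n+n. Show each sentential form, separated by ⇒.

E ⇒ D ⇒ D+U ⇒ D+U+U ⇒ D+U+U+U ⇒ D+U+U+U+U ⇒ U+U+U+U+U ⇒ n+U+U+U+U ⇒ n+n+U+U+U ⇒ n+n+n+U+U ⇒ n+n+n+n+U ⇒ n+n+n+n+n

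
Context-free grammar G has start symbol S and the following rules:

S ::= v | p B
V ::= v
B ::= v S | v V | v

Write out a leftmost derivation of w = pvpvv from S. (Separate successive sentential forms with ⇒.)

S ⇒ pB   [S ::= p B]
pB ⇒ pvS   [B ::= v S]
pvS ⇒ pvpB   [S ::= p B]
pvpB ⇒ pvpvV   [B ::= v V]
pvpvV ⇒ pvpvv   [V ::= v]

S ⇒ pB ⇒ pvS ⇒ pvpB ⇒ pvpvV ⇒ pvpvv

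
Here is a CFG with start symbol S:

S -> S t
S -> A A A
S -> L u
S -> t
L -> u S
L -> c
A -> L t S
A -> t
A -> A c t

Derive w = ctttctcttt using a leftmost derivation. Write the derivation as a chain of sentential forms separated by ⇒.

S ⇒ AAA ⇒ ActAA ⇒ ActctAA ⇒ LtSctctAA ⇒ ctSctctAA ⇒ ctStctctAA ⇒ ctttctctAA ⇒ ctttctcttA ⇒ ctttctcttt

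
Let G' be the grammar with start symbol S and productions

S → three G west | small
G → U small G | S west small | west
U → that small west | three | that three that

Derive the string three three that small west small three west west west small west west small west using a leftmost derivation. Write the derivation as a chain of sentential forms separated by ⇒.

S ⇒ three G west   [S → three G west]
three G west ⇒ three S west small west   [G → S west small]
three S west small west ⇒ three three G west west small west   [S → three G west]
three three G west west small west ⇒ three three U small G west west small west   [G → U small G]
three three U small G west west small west ⇒ three three that small west small G west west small west   [U → that small west]
three three that small west small G west west small west ⇒ three three that small west small S west small west west small west   [G → S west small]
three three that small west small S west small west west small west ⇒ three three that small west small three G west west small west west small west   [S → three G west]
three three that small west small three G west west small west west small west ⇒ three three that small west small three west west west small west west small west   [G → west]

S ⇒ three G west ⇒ three S west small west ⇒ three three G west west small west ⇒ three three U small G west west small west ⇒ three three that small west small G west west small west ⇒ three three that small west small S west small west west small west ⇒ three three that small west small three G west west small west west small west ⇒ three three that small west small three west west west small west west small west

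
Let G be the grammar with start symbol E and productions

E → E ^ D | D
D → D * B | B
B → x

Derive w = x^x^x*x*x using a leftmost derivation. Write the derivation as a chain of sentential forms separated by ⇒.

E ⇒ E^D ⇒ E^D^D ⇒ D^D^D ⇒ B^D^D ⇒ x^D^D ⇒ x^B^D ⇒ x^x^D ⇒ x^x^D*B ⇒ x^x^D*B*B ⇒ x^x^B*B*B ⇒ x^x^x*B*B ⇒ x^x^x*x*B ⇒ x^x^x*x*x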